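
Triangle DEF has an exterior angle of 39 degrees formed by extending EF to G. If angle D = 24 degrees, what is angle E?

The exterior angle theorem states that an exterior angle equals the sum of the two non-adjacent interior angles.
So 39 = 24 + angle E, which gives angle E = 39 - 24 = 15 degrees.

15 degrees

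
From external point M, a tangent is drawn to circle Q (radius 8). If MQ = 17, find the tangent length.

Let T be the point of tangency. Then QT ⊥ MT (radius ⊥ tangent).
In right triangle QTM: QM² = QT² + MT²
17² = 8² + MT²
MT² = 225, MT = 15

15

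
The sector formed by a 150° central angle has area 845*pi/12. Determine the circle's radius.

r² = 360 × 845*pi/12 / (π × 150) = 169, so r = 13.

13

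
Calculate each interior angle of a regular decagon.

Each interior angle of a regular n-gon is (n - 2) * 180 / n.
For n = 10: (10 - 2) * 180 / 10 = 1440/10 = 144 degrees.

144 degrees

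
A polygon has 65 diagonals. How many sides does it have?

Using d = n(n - 3)/2, we solve 65 = n(n - 3)/2.
So n(n - 3) = 130.
Testing n = 13: 13 * 10 = 130 = 130. Correct.
The polygon has 13 sides.

13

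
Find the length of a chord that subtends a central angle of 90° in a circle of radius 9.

Chord length = 2r sin(θ/2)
= 2 × 9 × sin(90°/2)
= 2 × 9 × sin(45°)
= 9*sqrt(2)

9*sqrt(2)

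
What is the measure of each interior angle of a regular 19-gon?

Each interior angle of a regular n-gon is (n - 2) * 180 / n.
For n = 19: (19 - 2) * 180 / 19 = 3060/19 = 3060/19 degrees.

3060/19 degrees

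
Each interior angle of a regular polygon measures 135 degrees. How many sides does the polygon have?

Exterior angle = 180 - 135 = 45. n = 360 / 45 = 8.

8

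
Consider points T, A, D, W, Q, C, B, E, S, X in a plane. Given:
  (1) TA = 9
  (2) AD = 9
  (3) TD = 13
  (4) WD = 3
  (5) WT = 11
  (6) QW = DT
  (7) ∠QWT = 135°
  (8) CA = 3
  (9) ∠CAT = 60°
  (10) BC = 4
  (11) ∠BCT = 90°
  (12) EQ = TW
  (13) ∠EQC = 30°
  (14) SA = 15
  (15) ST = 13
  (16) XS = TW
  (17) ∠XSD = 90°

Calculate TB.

Step 1: By the law of cosines on triangle CAT: CT² = 3² + 9² − 2·3·9·cos(60°) = 63, so CT = 3·√7.
Step 2: By the law of cosines on triangle TCB: TB² = (3·√7)² + 4² − 2·3·√7·4·cos(90°) = 79, so TB = √79.

Therefore, the length of TB = √79.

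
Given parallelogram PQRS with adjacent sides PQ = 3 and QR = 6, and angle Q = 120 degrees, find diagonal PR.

Using the law of cosines:
d^2 = 3^2 + 6^2 - 2(3)(6)cos(120 degrees)
d^2 = 9 + 36 - 36*-1/2
d^2 = 63
d = 3*sqrt(7)

3*sqrt(7)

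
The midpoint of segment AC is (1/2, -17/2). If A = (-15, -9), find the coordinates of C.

Using the midpoint formula: M = ((x1 + x2)/2, (y1 + y2)/2)
We know M = (1/2, -17/2) and A = (-15, -9)
For x: 1/2 = (-15 + x2)/2, so x2 = 2*1/2 - -15 = 16
For y: -17/2 = (-9 + y2)/2, so y2 = 2*-17/2 - -9 = -8
C = (16, -8)

(16, -8)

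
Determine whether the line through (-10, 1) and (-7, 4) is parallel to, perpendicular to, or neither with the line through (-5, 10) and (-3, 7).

Slope of line 1: m1 = (4 - 1)/(-7 - -10) = 3/3 = 1
Slope of line 2: m2 = (7 - 10)/(-3 - -5) = -3/2 = -3/2
m1 != m2 (1 != -3/2), so not parallel.
m1 * m2 = (1) * (-3/2) = -3/2 != -1, so not perpendicular.
The lines are neither parallel nor perpendicular.

Neither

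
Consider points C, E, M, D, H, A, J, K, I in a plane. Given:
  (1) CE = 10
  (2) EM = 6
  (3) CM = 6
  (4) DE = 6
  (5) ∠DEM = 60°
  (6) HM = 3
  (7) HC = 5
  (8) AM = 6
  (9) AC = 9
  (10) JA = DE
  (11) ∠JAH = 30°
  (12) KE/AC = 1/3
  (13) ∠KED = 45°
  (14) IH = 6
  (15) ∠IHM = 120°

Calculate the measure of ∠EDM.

Step 1: By the law of cosines on triangle DEM: DM² = 6² + 6² − 2·6·6·cos(60°) = 36, so DM = 6.
Step 2: By the inverse law of cosines on triangle EDM: cos(∠EDM) = (6² + 6² − 6²) / (2·6·6) = 36/72 = 0.5, so ∠EDM = 60°.

Therefore, the measure of angle ∠EDM = 60°.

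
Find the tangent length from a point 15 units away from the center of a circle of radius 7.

tangent = √(d² - r²) = √(15² - 7²) = √(225 - 49) = √176 = 4*sqrt(11)

4*sqrt(11)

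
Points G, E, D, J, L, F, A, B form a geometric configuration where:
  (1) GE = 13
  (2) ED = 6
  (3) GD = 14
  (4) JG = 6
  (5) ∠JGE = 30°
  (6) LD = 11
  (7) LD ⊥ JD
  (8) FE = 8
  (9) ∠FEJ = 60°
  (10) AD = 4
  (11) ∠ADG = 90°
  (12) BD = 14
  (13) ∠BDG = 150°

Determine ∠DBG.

Step 1: By the law of cosines on triangle BDG: BG² = 14² + 14² − 2·14·14·cos(150°) = 731.48, so BG ≈ 27.05.
Step 2: By the inverse law of cosines on triangle DBG: cos(∠DBG) = (14² + 27.05² − 14²) / (2·14·27.05) = 731.48/757.29 = 0.9659, so ∠DBG = 15°.

Therefore, the measure of angle ∠DBG = 15°.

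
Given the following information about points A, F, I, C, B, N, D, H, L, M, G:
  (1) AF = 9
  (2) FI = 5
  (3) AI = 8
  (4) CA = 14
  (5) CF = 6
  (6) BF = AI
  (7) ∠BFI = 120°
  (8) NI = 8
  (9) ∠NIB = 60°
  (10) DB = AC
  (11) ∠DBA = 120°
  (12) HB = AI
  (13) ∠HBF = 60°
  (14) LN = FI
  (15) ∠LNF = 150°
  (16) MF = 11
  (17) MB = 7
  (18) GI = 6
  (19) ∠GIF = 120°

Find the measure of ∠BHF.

From the given relations: HB = AI = 8; BF = AI = 8.
Step 1: By the law of cosines on triangle HBF: HF² = 8² + 8² − 2·8·8·cos(60°) = 64, so HF = 8.
Step 2: By the inverse law of cosines on triangle BHF: cos(∠BHF) = (8² + 8² − 8²) / (2·8·8) = 64/128 = 0.5, so ∠BHF = 60°.

Therefore, the measure of angle ∠BHF = 60°.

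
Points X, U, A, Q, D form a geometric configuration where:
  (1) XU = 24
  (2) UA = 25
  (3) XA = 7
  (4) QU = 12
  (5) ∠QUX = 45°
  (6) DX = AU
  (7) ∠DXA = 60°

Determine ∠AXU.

Step 1: By the inverse law of cosines on triangle AXU: cos(∠AXU) = (7² + 24² − 25²) / (2·7·24) = 0/336 = 0, so ∠AXU = 90°.

Therefore, the measure of angle ∠AXU = 90°.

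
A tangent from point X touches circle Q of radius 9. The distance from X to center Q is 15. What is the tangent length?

tangent = √(d² - r²) = √(15² - 9²) = √(225 - 81) = √144 = 12

12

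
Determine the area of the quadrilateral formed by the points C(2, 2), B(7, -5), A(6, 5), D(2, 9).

The Shoelace formula works by pairing each vertex with the next (cycling back to the first).
For each pair, compute x_i*y_(i+1) - x_(i+1)*y_i:
  (2*-5 - 7*2) = -24
  (7*5 - 6*-5) = 65
  (6*9 - 2*5) = 44
  (2*2 - 2*9) = -14
Taking half the absolute value of the total: Area = (1/2)(71) = 71/2.

71/2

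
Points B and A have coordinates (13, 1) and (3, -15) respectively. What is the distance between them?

The horizontal distance is |3 - 13| = 10 and the vertical distance is |-15 - 1| = 16.
By the Pythagorean theorem, d = sqrt(10^2 + 16^2) = sqrt(356) = 2*sqrt(89).

2*sqrt(89)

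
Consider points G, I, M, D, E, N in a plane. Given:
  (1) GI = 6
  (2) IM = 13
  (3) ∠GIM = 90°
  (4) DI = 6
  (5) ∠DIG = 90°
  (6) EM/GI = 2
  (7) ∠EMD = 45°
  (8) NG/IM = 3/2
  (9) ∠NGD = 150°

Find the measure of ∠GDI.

Step 1: By the law of cosines on triangle DIG: DG² = 6² + 6² − 2·6·6·cos(90°) = 72, so DG = 6·√2.
Step 2: By the inverse law of cosines on triangle GDI: cos(∠GDI) = ((6·√2)² + 6² − 6²) / (2·6·√2·6) = 72/101.82 = 0.7071, so ∠GDI = 45°.

Therefore, the measure of angle ∠GDI = 45°.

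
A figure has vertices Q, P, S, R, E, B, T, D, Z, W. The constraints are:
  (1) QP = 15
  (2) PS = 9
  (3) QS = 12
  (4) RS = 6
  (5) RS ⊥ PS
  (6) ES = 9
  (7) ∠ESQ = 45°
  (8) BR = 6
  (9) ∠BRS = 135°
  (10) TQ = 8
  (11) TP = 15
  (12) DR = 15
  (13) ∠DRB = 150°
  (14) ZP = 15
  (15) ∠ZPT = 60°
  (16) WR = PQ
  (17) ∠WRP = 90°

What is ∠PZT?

Step 1: By the law of cosines on triangle ZPT: ZT² = 15² + 15² − 2·15·15·cos(60°) = 225, so ZT = 15.
Step 2: By the inverse law of cosines on triangle PZT: cos(∠PZT) = (15² + 15² − 15²) / (2·15·15) = 225/450 = 0.5, so ∠PZT = 60°.

Therefore, the measure of angle ∠PZT = 60°.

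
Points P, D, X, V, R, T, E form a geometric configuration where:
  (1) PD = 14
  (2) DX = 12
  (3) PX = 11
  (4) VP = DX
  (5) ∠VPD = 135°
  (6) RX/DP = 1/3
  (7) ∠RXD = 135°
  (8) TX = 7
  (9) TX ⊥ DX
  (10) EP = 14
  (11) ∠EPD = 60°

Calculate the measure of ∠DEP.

Step 1: By the law of cosines on triangle EPD: ED² = 14² + 14² − 2·14·14·cos(60°) = 196, so ED = 14.
Step 2: By the inverse law of cosines on triangle DEP: cos(∠DEP) = (14² + 14² − 14²) / (2·14·14) = 196/392 = 0.5, so ∠DEP = 60°.

Therefore, the measure of angle ∠DEP = 60°.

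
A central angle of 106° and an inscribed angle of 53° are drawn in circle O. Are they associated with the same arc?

By the inscribed angle theorem, if both angles subtend the same arc, the inscribed angle must be half the central angle.
Half of 106° = 53°, which equals the given inscribed angle of 53°.
Therefore, yes, they correspond to the same arc.

Yes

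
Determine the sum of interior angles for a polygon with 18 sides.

The sum of interior angles of an n-sided polygon is (n - 2) * 180.
For n = 18: (18 - 2) * 180 = 16 * 180 = 2880 degrees.

2880 degrees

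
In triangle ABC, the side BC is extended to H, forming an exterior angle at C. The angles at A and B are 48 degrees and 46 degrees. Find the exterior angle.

Exterior angle = 48 + 46 = 94 degrees (exterior angle theorem).

94 degrees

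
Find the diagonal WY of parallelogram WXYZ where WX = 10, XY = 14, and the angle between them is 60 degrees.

Law of cosines: d^2 = 10^2 + 14^2 - 2(10)(14)cos(60°) = 156, so d = 2*sqrt(39).

2*sqrt(39)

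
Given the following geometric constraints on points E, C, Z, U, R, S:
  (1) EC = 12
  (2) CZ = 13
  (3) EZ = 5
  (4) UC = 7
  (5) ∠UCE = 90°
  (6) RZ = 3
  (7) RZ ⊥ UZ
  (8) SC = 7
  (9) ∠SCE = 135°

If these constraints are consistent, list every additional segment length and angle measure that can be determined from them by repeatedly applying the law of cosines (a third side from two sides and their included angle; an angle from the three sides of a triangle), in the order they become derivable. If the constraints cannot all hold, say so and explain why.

The constraints are consistent. Derivable facts, in order:
After 1 step:
- ES ≈ 17.66
- EU = √193
- ∠CEZ = 90°
- ∠CZE = 67.38°
- ∠ECZ = 22.62°
After 2 steps:
- ∠CES = 16.28°
- ∠CEU = 30.26°
- ∠CSE = 28.72°
- ∠CUE = 59.74°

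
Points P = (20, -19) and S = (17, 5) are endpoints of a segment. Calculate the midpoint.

The midpoint is the point halfway along the segment.
Move half the horizontal distance: 20 + (17 - 20)/2 = 20 + -3/2 = 37/2
Move half the vertical distance: -19 + (5 - -19)/2 = -19 + 24/2 = -7
Midpoint = (37/2, -7)

(37/2, -7)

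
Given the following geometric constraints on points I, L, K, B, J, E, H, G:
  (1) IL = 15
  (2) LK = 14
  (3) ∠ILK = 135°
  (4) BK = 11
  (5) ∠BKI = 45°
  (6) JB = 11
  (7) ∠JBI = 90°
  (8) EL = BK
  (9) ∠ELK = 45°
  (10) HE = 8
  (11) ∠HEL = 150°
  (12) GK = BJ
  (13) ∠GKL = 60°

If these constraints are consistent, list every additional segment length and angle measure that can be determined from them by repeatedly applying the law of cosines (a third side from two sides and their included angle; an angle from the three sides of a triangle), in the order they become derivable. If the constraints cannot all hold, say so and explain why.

The constraints are consistent. Derivable facts, in order:
After 1 step:
- IK ≈ 26.8
- KE ≈ 9.96
- LG = √163
- LH ≈ 18.37
After 2 steps:
- IB ≈ 20.55
- ∠EHL = 17.42°
- ∠EKL = 51.34°
- ∠ELH = 12.58°
- ∠GLK = 48.26°
- ∠IKL = 23.32°
- ∠KEL = 83.66°
- ∠KGL = 71.74°
- ∠KIL = 21.68°
After 3 steps:
- IJ ≈ 23.31
- ∠BIK = 22.25°
- ∠IBK = 112.75°
After 4 steps:
- ∠BIJ = 28.16°
- ∠BJI = 61.84°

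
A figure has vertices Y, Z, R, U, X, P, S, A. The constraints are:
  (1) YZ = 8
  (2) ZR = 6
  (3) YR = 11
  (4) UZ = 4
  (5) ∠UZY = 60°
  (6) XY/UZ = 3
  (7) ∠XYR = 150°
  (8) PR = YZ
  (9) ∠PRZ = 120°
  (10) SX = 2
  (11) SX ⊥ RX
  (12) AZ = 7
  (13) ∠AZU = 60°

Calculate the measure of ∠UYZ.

Step 1: By the law of cosines on triangle YZU: YU² = 8² + 4² − 2·8·4·cos(60°) = 48, so YU = 4·√3.
Step 2: By the inverse law of cosines on triangle UYZ: cos(∠UYZ) = ((4·√3)² + 8² − 4²) / (2·4·√3·8) = 96/110.85 = 0.866, so ∠UYZ = 30°.

Therefore, the measure of angle ∠UYZ = 30°.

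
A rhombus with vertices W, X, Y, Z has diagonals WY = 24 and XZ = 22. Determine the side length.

In a rhombus, the diagonals bisect each other perpendicularly, creating four congruent right triangles.
Each triangle has legs 12 (half of 24) and 11 (half of 22).
The hypotenuse of each right triangle is a side of the rhombus:
side = sqrt(12^2 + 11^2) = sqrt(265)

sqrt(265)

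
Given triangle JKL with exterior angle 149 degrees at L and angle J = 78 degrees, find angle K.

By the exterior angle theorem: exterior angle = sum of remote interior angles.
149 = 78 + angle K
angle K = 149 - 78 = 71 degrees

71 degrees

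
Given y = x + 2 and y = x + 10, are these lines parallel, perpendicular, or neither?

Slope of line 1: m1 = 1
Slope of line 2: m2 = 1
Two lines are parallel if and only if they have equal slopes (or both are vertical).
Here m1 = m2 = 1, confirming the lines are parallel.

Parallel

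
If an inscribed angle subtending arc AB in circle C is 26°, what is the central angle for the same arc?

The inscribed angle theorem states that a central angle is always twice any inscribed angle that subtends the same arc.
Since the inscribed angle is 26°, the central angle = 2 × 26° = 52°.

52°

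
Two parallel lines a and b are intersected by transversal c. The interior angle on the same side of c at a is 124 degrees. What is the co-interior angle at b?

Co-interior angles sum to 180: 180 - 124 = 56 degrees.

56 degrees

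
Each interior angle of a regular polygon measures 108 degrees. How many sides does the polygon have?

Each interior angle of a regular n-gon is (n - 2) * 180 / n.
Setting this equal to 108:
(n - 2) * 180 / n = 108
Each exterior angle = 180 - 108 = 72 degrees.
Since exterior angles sum to 360: n = 360 / 72 = 5.

5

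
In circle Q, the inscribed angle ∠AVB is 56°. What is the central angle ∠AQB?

The inscribed angle theorem states that a central angle is always twice any inscribed angle that subtends the same arc.
Since the inscribed angle is 56°, the central angle = 2 × 56° = 112°.

112°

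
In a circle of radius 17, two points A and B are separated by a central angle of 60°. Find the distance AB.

Drop a perpendicular from the center to the chord, bisecting both the chord and the central angle.
Each half-chord = r sin(θ/2) = 17 sin(30°).
The full chord = 2 × 17 × sin(30°) = 17.

17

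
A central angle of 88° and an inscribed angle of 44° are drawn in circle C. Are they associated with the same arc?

By the inscribed angle theorem, if both angles subtend the same arc, the inscribed angle must be half the central angle.
Half of 88° = 44°, which equals the given inscribed angle of 44°.
Therefore, yes, they correspond to the same arc.

Yes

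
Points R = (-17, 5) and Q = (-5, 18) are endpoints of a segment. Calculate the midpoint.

The midpoint is the average of the coordinates:
x: (-17 + -5)/2 = -11
y: (5 + 18)/2 = 23/2
Midpoint = (-11, 23/2)

(-11, 23/2)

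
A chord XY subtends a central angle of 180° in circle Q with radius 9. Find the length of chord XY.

Chord length = 2r sin(θ/2)
= 2 × 9 × sin(180°/2)
= 2 × 9 × sin(90°)
= 18

18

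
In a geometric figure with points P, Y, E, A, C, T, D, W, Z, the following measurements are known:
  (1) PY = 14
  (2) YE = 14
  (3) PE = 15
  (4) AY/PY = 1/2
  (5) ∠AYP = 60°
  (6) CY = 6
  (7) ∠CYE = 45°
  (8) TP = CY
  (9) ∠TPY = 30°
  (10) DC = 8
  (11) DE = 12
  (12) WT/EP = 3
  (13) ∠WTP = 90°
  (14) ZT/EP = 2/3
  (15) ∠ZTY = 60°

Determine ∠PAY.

From the given relations: AY = 1/2·PY = 1/2·14 = 7.
Step 1: By the law of cosines on triangle AYP: AP² = 7² + 14² − 2·7·14·cos(60°) = 147, so AP = 7·√3.
Step 2: By the inverse law of cosines on triangle PAY: cos(∠PAY) = ((7·√3)² + 7² − 14²) / (2·7·√3·7) = 0/169.74 = 0, so ∠PAY = 90°.

Therefore, the measure of angle ∠PAY = 90°.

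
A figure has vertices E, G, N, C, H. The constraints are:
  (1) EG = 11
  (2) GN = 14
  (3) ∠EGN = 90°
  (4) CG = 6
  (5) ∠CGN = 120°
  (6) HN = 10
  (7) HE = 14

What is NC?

Step 1: By the law of cosines on triangle NGC: NC² = 14² + 6² − 2·14·6·cos(120°) = 316, so NC = 2·√79.

Therefore, the length of NC = 2·√79.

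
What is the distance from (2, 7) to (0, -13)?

The horizontal distance is |0 - 2| = 2 and the vertical distance is |-13 - 7| = 20.
By the Pythagorean theorem, d = sqrt(2^2 + 20^2) = sqrt(404) = 2*sqrt(101).

2*sqrt(101)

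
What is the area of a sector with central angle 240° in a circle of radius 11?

Sector area = π(11²)(2/3) = 242*pi/3

242*pi/3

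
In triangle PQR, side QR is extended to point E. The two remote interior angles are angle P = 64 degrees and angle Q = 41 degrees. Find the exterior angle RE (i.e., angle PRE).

Exterior angle = 64 + 41 = 105 degrees (exterior angle theorem).

105 degrees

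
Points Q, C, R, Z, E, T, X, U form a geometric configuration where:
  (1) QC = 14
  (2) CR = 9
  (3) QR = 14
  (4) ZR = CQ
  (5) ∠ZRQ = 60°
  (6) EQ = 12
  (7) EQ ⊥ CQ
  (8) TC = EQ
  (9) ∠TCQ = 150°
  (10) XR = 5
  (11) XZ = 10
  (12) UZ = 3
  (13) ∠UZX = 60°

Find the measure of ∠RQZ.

From the given relations: ZR = CQ = 14.
Step 1: By the law of cosines on triangle QRZ: QZ² = 14² + 14² − 2·14·14·cos(60°) = 196, so QZ = 14.
Step 2: By the inverse law of cosines on triangle RQZ: cos(∠RQZ) = (14² + 14² − 14²) / (2·14·14) = 196/392 = 0.5, so ∠RQZ = 60°.

Therefore, the measure of angle ∠RQZ = 60°.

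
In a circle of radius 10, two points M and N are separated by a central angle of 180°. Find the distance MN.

Drop a perpendicular from the center to the chord, bisecting both the chord and the central angle.
Each half-chord = r sin(θ/2) = 10 sin(90°).
The full chord = 2 × 10 × sin(90°) = 20.

20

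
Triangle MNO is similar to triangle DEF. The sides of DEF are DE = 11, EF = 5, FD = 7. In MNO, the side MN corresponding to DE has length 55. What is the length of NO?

Since the triangles are similar, the ratio of corresponding sides is constant.
Scale factor k = MN / DE = 55 / 11 = 5
NO = k * EF = 5 * 5 = 25

25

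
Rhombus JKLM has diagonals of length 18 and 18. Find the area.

Area of a rhombus = (d1 * d2) / 2
Area = (18 * 18) / 2
Area = 324 / 2
Area = 162

162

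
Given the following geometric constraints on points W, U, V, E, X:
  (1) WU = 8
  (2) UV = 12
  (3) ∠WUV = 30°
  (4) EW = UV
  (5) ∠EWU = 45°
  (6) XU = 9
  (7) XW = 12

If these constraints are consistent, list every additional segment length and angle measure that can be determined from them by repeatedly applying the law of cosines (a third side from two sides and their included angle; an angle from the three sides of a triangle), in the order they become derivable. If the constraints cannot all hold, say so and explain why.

The constraints are consistent. Derivable facts, in order:
After 1 step:
- UE ≈ 8.5
- WV ≈ 6.46
- ∠UWX = 48.59°
- ∠UXW = 41.81°
- ∠WUX = 89.6°
After 2 steps:
- ∠EUW = 93.27°
- ∠UEW = 41.73°
- ∠UVW = 38.26°
- ∠UWV = 111.74°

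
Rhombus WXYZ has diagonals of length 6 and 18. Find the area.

Area of a rhombus = (d1 * d2) / 2
Area = (6 * 18) / 2
Area = 108 / 2
Area = 54

54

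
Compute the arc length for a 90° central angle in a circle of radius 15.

Arc length = 2π(15)(1/4) = 15*pi/2

15*pi/2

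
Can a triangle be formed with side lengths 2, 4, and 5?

Sort the sides: 2, 4, 5.
It suffices to check that the sum of the two smallest exceeds the largest:
2 + 4 = 6 > 5. ✓
Yes, a valid triangle can be formed.

Yes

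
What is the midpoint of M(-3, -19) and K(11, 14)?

M = ((x₁ + x₂)/2, (y₁ + y₂)/2)
= ((-3 + 11)/2, (-19 + 14)/2)
= (8/2, -5/2) = (4, -5/2)

(4, -5/2)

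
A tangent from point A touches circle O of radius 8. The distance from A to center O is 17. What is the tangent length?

Let T be the point of tangency. Then OT ⊥ AT (radius ⊥ tangent).
In right triangle OTA: OA² = OT² + AT²
17² = 8² + AT²
AT² = 225, AT = 15

15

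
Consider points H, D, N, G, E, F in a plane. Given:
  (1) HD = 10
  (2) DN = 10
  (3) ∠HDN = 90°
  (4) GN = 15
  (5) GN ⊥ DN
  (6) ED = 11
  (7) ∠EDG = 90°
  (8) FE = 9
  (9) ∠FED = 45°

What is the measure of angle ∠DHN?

Step 1: By the law of cosines on triangle HDN: HN² = 10² + 10² − 2·10·10·cos(90°) = 200, so HN = 10·√2.
Step 2: By the inverse law of cosines on triangle DHN: cos(∠DHN) = (10² + (10·√2)² − 10²) / (2·10·10·√2) = 200/282.84 = 0.7071, so ∠DHN = 45°.

Therefore, the measure of angle ∠DHN = 45°.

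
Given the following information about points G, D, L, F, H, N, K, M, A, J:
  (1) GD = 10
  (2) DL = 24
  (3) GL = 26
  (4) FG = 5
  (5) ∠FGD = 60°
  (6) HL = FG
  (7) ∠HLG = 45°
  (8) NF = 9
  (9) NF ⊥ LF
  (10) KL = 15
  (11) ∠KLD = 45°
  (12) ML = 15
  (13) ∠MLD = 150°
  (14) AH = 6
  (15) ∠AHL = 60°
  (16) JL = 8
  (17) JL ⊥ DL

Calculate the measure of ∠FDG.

Step 1: By the law of cosines on triangle DGF: DF² = 10² + 5² − 2·10·5·cos(60°) = 75, so DF = 5·√3.
Step 2: By the inverse law of cosines on triangle FDG: cos(∠FDG) = ((5·√3)² + 10² − 5²) / (2·5·√3·10) = 150/173.21 = 0.866, so ∠FDG = 30°.

Therefore, the measure of angle ∠FDG = 30°.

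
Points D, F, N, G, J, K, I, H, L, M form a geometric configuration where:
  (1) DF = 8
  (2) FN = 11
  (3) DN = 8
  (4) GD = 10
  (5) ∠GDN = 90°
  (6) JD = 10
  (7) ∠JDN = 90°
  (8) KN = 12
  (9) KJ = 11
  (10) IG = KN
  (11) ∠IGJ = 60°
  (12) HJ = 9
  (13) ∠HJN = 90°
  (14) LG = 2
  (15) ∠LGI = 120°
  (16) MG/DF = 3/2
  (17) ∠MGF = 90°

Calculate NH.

Step 1: By the law of cosines on triangle JDN: JN² = 10² + 8² − 2·10·8·cos(90°) = 164, so JN = 2·√41.
Step 2: By the law of cosines on triangle NJH: NH² = (2·√41)² + 9² − 2·2·√41·9·cos(90°) = 245, so NH = 7·√5.

Therefore, the length of NH = 7·√5.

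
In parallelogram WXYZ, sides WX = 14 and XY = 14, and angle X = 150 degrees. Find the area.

Area = a * b * sin(theta)
Area = 14 * 14 * sin(150 degrees)
Area = 196 * 1/2
Area = 98

98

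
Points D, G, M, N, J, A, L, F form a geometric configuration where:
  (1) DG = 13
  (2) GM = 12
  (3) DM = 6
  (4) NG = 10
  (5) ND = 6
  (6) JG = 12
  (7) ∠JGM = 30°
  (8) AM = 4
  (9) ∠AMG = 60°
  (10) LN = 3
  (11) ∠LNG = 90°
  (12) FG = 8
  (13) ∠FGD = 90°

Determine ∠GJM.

Step 1: By the law of cosines on triangle JGM: JM² = 12² + 12² − 2·12·12·cos(30°) = 38.58, so JM ≈ 6.21.
Step 2: By the inverse law of cosines on triangle GJM: cos(∠GJM) = (12² + 6.21² − 12²) / (2·12·6.21) = 38.58/149.08 = 0.2588, so ∠GJM = 75°.

Therefore, the measure of angle ∠GJM = 75°.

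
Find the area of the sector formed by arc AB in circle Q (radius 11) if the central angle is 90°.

Sector area = π(11²)(1/4) = 121*pi/4

121*pi/4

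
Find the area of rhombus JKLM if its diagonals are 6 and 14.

Area of a rhombus = (d1 * d2) / 2
Area = (6 * 14) / 2
Area = 84 / 2
Area = 42

42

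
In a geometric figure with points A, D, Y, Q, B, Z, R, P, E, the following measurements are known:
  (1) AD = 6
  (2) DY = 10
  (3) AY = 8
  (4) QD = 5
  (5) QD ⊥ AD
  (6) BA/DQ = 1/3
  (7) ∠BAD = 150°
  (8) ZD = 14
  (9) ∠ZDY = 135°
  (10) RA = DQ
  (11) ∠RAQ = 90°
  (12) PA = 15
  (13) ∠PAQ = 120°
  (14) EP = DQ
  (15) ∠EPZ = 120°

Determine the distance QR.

From the given relations: RA = DQ = 5.
Step 1: By the law of cosines on triangle QDA: QA² = 5² + 6² − 2·5·6·cos(90°) = 61, so QA = √61.
Step 2: By the law of cosines on triangle QAR: QR² = √61² + 5² − 2·√61·5·cos(90°) = 86, so QR = √86.

Therefore, the length of QR = √86.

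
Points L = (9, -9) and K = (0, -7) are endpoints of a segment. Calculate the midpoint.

M = ((x₁ + x₂)/2, (y₁ + y₂)/2)
= ((9 + 0)/2, (-9 + -7)/2)
= (9/2, -16/2) = (9/2, -8)

(9/2, -8)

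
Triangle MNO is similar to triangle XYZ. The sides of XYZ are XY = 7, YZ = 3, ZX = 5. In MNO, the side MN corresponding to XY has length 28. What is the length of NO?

Since the triangles are similar, the ratio of corresponding sides is constant.
Scale factor k = MN / XY = 28 / 7 = 4
NO = k * YZ = 4 * 3 = 12

12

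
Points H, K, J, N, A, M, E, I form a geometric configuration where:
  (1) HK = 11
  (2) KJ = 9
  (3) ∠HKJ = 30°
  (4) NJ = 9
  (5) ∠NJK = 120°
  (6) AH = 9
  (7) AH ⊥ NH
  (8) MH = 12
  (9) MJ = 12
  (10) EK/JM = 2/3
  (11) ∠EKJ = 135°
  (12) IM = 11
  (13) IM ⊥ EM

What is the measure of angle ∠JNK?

Step 1: By the law of cosines on triangle NJK: NK² = 9² + 9² − 2·9·9·cos(120°) = 243, so NK = 9·√3.
Step 2: By the inverse law of cosines on triangle JNK: cos(∠JNK) = (9² + (9·√3)² − 9²) / (2·9·9·√3) = 243/280.59 = 0.866, so ∠JNK = 30°.

Therefore, the measure of angle ∠JNK = 30°.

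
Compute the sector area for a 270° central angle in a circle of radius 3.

Sector area = π(3²)(3/4) = 27*pi/4

27*pi/4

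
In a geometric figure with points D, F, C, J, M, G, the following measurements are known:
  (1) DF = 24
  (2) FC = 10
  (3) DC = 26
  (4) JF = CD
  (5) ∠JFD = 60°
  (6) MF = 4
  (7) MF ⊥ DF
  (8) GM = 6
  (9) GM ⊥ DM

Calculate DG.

Step 1: By the law of cosines on triangle DFM: DM² = 24² + 4² − 2·24·4·cos(90°) = 592, so DM = 4·√37.
Step 2: By the law of cosines on triangle DMG: DG² = (4·√37)² + 6² − 2·4·√37·6·cos(90°) = 628, so DG = 2·√157.

Therefore, the length of DG = 2·√157.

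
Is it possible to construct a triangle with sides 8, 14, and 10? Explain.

For three segments to close into a triangle, no single side can be as long as the other two combined.
The longest side is 14, and 8 + 10 = 18 > 14.
A triangle can be formed.

Yes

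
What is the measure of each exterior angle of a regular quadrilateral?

Each exterior angle of a regular n-gon is 360 / n.
For n = 4: 360 / 4 = 90 degrees.

90 degrees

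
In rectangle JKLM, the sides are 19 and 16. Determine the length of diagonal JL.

A rectangle's diagonal splits it into two right triangles, with the diagonal as the hypotenuse.
By the Pythagorean theorem, d^2 = 19^2 + 16^2 = 617.
Therefore d = sqrt(617).

sqrt(617)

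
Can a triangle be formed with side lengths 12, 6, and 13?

Yes.
The triangle inequality requires that the sum of any two sides exceeds the third.
Here 6 + 12 = 18 > 13, so the condition is met.

Yes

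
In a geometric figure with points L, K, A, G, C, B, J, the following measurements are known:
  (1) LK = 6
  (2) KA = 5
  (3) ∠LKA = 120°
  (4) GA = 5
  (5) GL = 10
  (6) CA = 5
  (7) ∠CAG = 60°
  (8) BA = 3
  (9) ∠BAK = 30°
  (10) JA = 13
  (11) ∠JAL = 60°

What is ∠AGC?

Step 1: By the law of cosines on triangle GAC: GC² = 5² + 5² − 2·5·5·cos(60°) = 25, so GC = 5.
Step 2: By the inverse law of cosines on triangle AGC: cos(∠AGC) = (5² + 5² − 5²) / (2·5·5) = 25/50 = 0.5, so ∠AGC = 60°.

Therefore, the measure of angle ∠AGC = 60°.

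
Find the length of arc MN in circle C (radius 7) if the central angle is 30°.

The full circumference is 2πr = 2π(7) = 14*pi.
The arc spans 30° out of 360°, which is a fraction of 1/12.
Arc length = 14*pi × 1/12 = 7*pi/6.

7*pi/6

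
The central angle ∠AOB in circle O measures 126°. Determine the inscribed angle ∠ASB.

By the inscribed angle theorem, the inscribed angle is half the central angle.
Inscribed angle = 126° / 2 = 63°

63°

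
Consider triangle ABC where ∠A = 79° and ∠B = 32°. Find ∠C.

The interior angles sum to 180°: angle C = 180 - 79 - 32 = 69°.
The triangle is acute (angles 79°, 32°, 69°).

69 degrees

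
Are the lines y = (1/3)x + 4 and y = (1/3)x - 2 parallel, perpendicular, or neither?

Slope of line 1: m1 = 1/3
Slope of line 2: m2 = 1/3
Since m1 = m2 = 1/3, the lines are parallel.

Parallel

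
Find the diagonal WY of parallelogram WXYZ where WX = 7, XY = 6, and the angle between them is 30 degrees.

The diagonal of a parallelogram can be found by treating two adjacent sides and the diagonal as a triangle.
Applying the law of cosines with sides 7, 6 and included angle 30°:
d^2 = 49 + 36 - 84*cos(30°) = 85 - 42*sqrt(3)
d = sqrt(85 - 42*sqrt(3))

sqrt(85 - 42*sqrt(3))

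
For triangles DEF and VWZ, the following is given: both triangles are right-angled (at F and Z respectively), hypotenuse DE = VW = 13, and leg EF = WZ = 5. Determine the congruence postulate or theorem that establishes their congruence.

Consider the given information: both triangles are right-angled (at F and Z respectively), hypotenuse DE = VW = 13, and leg EF = WZ = 5
This is not SSS or ASA: SSS requires all three pairs of sides, but we don't have that. ASA requires two angles and the side between them.
The correct criterion is HL. The hypotenuse and one leg of two right triangles are equal (Hypotenuse-Leg).

HL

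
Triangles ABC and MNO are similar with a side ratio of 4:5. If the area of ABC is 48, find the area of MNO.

Area ratio = (4/5)^2 = 16/25. Area of MNO = 48 * 25/16 = 75.

75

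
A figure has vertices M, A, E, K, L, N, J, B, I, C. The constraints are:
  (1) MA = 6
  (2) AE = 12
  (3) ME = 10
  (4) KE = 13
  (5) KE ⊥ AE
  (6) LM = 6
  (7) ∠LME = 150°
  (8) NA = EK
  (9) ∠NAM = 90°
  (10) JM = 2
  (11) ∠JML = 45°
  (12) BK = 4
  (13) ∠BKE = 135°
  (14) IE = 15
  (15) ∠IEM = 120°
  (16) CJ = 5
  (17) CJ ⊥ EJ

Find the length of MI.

Step 1: By the law of cosines on triangle MEI: MI² = 10² + 15² − 2·10·15·cos(120°) = 475, so MI = 5·√19.

Therefore, the length of MI = 5·√19.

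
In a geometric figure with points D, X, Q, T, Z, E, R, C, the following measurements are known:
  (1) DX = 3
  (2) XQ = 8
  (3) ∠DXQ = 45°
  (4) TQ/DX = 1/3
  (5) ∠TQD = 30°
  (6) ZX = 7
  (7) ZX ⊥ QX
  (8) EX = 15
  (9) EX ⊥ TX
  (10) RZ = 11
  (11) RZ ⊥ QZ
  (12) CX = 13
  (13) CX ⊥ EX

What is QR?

Step 1: By the law of cosines on triangle ZXQ: ZQ² = 7² + 8² − 2·7·8·cos(90°) = 113, so ZQ = √113.
Step 2: By the law of cosines on triangle QZR: QR² = √113² + 11² − 2·√113·11·cos(90°) = 234, so QR = 3·√26.

Therefore, the length of QR = 3·√26.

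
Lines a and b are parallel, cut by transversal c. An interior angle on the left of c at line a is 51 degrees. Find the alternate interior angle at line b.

Alternate interior angles are equal: 51 degrees.

51 degrees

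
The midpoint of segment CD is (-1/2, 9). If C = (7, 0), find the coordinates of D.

Using the midpoint formula: M = ((x1 + x2)/2, (y1 + y2)/2)
We know M = (-1/2, 9) and C = (7, 0)
For x: -1/2 = (7 + x2)/2, so x2 = 2*-1/2 - 7 = -8
For y: 9 = (0 + y2)/2, so y2 = 2*9 - 0 = 18
D = (-8, 18)

(-8, 18)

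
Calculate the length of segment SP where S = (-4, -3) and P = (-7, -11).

d = sqrt((-3)^2 + (-8)^2) = sqrt(73)

sqrt(73)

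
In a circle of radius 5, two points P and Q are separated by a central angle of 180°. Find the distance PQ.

Drop a perpendicular from the center to the chord, bisecting both the chord and the central angle.
Each half-chord = r sin(θ/2) = 5 sin(90°).
The full chord = 2 × 5 × sin(90°) = 10.

10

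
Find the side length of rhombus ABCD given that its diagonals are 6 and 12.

Half-diagonals are 3 and 6. side = sqrt(3^2 + 6^2) = sqrt(45) = 3*sqrt(5)

3*sqrt(5)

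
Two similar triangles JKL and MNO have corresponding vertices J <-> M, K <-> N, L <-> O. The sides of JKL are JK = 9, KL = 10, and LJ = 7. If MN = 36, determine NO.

Similar triangles have proportional sides. Setting up the proportion:
MN / JK = NO / KL
36 / 9 = NO / 10
NO = 10 * 36 / 9 = 40.

40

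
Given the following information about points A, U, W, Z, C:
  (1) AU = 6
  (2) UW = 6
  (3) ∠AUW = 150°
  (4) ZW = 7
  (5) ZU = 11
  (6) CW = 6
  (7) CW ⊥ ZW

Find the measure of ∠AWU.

Step 1: By the law of cosines on triangle WUA: WA² = 6² + 6² − 2·6·6·cos(150°) = 134.35, so WA ≈ 11.59.
Step 2: By the inverse law of cosines on triangle AWU: cos(∠AWU) = (11.59² + 6² − 6²) / (2·11.59·6) = 134.35/139.09 = 0.9659, so ∠AWU = 15°.

Therefore, the measure of angle ∠AWU = 15°.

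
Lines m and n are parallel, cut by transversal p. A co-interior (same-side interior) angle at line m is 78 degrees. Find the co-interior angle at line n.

Co-interior angles sum to 180: 180 - 78 = 102 degrees.

102 degrees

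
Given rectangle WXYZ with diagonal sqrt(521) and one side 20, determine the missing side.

b = sqrt(d^2 - a^2) = sqrt(521 - 400) = sqrt(121) = 11

11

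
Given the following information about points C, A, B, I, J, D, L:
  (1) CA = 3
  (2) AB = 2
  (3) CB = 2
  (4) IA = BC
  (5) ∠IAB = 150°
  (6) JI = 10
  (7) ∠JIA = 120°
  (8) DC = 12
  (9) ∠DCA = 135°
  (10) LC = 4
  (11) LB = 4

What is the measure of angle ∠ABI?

From the given relations: IA = BC = 2.
Step 1: By the law of cosines on triangle BAI: BI² = 2² + 2² − 2·2·2·cos(150°) = 14.93, so BI ≈ 3.86.
Step 2: By the inverse law of cosines on triangle ABI: cos(∠ABI) = (2² + 3.86² − 2²) / (2·2·3.86) = 14.93/15.45 = 0.9659, so ∠ABI = 15°.

Therefore, the measure of angle ∠ABI = 15°.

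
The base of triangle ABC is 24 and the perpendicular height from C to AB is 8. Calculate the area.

A triangle's area is half the area of a rectangle with the same base and height.
Area = (1/2) * 24 * 8 = 96.

96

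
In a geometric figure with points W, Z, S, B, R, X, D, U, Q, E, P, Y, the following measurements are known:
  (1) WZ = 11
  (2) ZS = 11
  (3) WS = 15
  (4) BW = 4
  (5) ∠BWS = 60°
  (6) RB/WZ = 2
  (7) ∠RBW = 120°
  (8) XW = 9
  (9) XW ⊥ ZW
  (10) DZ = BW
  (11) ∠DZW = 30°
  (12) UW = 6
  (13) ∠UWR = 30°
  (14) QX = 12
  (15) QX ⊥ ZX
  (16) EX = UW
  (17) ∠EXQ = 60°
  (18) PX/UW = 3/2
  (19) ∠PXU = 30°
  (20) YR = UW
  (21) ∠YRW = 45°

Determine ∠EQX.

From the given relations: EX = UW = 6.
Step 1: By the law of cosines on triangle QXE: QE² = 12² + 6² − 2·12·6·cos(60°) = 108, so QE = 6·√3.
Step 2: By the inverse law of cosines on triangle EQX: cos(∠EQX) = ((6·√3)² + 12² − 6²) / (2·6·√3·12) = 216/249.42 = 0.866, so ∠EQX = 30°.

Therefore, the measure of angle ∠EQX = 30°.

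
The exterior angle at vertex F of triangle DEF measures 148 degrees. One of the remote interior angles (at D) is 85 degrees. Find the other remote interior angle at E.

By the exterior angle theorem: exterior angle = sum of remote interior angles.
148 = 85 + angle E
angle E = 148 - 85 = 63 degrees

63 degrees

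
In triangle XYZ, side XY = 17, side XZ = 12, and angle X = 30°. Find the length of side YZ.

When two sides and the included angle are known, the law of cosines gives the third side.
c^2 = a^2 + b^2 - 2ab cos(C) generalizes the Pythagorean theorem to non-right triangles.
Here: YZ^2 = 289 + 144 - 408*(sqrt(3)/2) = 433 - 204*sqrt(3)
YZ = sqrt(433 - 204*sqrt(3))

sqrt(433 - 204*sqrt(3))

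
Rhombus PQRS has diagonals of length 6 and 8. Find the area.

Area of a rhombus = (d1 * d2) / 2
Area = (6 * 8) / 2
Area = 48 / 2
Area = 24

24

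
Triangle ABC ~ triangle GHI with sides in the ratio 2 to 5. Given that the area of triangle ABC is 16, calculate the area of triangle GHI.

Area ratio = (2/5)^2 = 4/25. Area of GHI = 16 * 25/4 = 100.

100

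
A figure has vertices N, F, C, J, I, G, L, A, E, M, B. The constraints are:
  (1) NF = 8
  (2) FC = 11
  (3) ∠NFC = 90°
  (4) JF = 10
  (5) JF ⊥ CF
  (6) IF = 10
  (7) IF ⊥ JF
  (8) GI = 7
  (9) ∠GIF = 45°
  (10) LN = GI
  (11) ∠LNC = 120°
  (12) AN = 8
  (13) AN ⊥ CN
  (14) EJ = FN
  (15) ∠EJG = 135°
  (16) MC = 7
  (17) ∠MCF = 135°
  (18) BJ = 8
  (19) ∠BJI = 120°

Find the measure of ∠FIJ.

Step 1: By the law of cosines on triangle IFJ: IJ² = 10² + 10² − 2·10·10·cos(90°) = 200, so IJ = 10·√2.
Step 2: By the inverse law of cosines on triangle FIJ: cos(∠FIJ) = (10² + (10·√2)² − 10²) / (2·10·10·√2) = 200/282.84 = 0.7071, so ∠FIJ = 45°.

Therefore, the measure of angle ∠FIJ = 45°.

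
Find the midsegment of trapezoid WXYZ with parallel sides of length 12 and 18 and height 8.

The midsegment (median) of a trapezoid connects the midpoints of the non-parallel sides.
Its length is the average of the two bases: (12 + 18) / 2 = 15.

15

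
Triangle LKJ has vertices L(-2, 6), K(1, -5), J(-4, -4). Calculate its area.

The Shoelace formula computes the area from vertex coordinates by summing cross products.
For vertices (-2,6), (1,-5), (-4,-4):
Signed sum = -2*-5 - 1*6 + 1*-4 - -4*-5 + -4*6 - -2*-4
= 4 + -24 + -32 = -52
Area = (1/2)|-52| = 26.

26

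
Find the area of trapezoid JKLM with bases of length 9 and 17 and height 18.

A trapezoid's area equals the midsegment times the height.
The midsegment is (9 + 17) / 2 = 13.
Area = 13 * 18 = 234.

234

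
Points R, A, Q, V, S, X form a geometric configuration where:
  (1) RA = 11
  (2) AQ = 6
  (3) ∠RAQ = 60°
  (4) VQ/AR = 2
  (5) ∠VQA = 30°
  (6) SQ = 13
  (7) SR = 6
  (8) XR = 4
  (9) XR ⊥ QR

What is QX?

Step 1: By the law of cosines on triangle QAR: QR² = 6² + 11² − 2·6·11·cos(60°) = 91, so QR = √91.
Step 2: By the law of cosines on triangle QRX: QX² = √91² + 4² − 2·√91·4·cos(90°) = 107, so QX = √107.

Therefore, the length of QX = √107.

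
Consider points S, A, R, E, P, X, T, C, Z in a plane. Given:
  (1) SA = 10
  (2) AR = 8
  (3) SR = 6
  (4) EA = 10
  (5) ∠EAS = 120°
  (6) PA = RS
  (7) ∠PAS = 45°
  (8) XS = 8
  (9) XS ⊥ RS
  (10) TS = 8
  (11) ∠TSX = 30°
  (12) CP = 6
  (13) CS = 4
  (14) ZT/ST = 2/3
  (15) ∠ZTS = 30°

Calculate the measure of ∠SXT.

Step 1: By the law of cosines on triangle XST: XT² = 8² + 8² − 2·8·8·cos(30°) = 17.15, so XT ≈ 4.14.
Step 2: By the inverse law of cosines on triangle SXT: cos(∠SXT) = (8² + 4.14² − 8²) / (2·8·4.14) = 17.15/66.26 = 0.2588, so ∠SXT = 75°.

Therefore, the measure of angle ∠SXT = 75°.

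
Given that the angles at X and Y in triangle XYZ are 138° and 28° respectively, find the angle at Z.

Let angle Z = x. Then 138 + 28 + x = 180.
x = 180 - 166 = 14 degrees.

14 degrees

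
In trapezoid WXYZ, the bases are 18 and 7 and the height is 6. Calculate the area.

Area = (18 + 7) * 6 / 2 = 150 / 2 = 75

75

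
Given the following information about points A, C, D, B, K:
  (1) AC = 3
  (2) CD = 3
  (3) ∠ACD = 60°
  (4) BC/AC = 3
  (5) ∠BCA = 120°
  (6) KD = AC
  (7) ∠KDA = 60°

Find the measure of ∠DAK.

From the given relations: KD = AC = 3.
Step 1: By the law of cosines on triangle ACD: AD² = 3² + 3² − 2·3·3·cos(60°) = 9, so AD = 3.
Step 2: By the law of cosines on triangle ADK: AK² = 3² + 3² − 2·3·3·cos(60°) = 9, so AK = 3.
Step 3: By the inverse law of cosines on triangle DAK: cos(∠DAK) = (3² + 3² − 3²) / (2·3·3) = 9/18 = 0.5, so ∠DAK = 60°.

Therefore, the measure of angle ∠DAK = 60°.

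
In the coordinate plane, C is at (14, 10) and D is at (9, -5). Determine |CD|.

d = sqrt((-5)^2 + (-15)^2) = sqrt(250) = 5*sqrt(10)

5*sqrt(10)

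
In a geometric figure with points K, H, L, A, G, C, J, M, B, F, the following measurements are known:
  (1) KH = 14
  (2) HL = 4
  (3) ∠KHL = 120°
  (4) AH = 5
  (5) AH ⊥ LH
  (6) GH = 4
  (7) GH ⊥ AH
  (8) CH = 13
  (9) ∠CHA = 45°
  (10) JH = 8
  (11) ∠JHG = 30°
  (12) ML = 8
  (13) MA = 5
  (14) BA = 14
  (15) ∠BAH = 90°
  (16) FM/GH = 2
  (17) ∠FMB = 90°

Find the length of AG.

Step 1: By the law of cosines on triangle AHG: AG² = 5² + 4² − 2·5·4·cos(90°) = 41, so AG = √41.

Therefore, the length of AG = √41.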